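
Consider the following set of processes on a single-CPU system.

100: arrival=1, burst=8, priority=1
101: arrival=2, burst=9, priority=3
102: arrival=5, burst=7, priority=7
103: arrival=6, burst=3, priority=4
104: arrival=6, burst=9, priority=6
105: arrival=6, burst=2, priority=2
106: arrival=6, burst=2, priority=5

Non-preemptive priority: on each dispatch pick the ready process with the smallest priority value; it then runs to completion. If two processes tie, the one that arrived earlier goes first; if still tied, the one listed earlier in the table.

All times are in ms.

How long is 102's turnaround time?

Gantt: | idle 0-1 | 100 1-9 | 105 9-11 | 101 11-20 | 103 20-23 | 106 23-25 | 104 25-34 | 102 34-41 |
Completion: 100=9  101=20  102=41  103=23  104=34  105=11  106=25
Turnaround(102) = completion − arrival = 41 − 5 = 36

36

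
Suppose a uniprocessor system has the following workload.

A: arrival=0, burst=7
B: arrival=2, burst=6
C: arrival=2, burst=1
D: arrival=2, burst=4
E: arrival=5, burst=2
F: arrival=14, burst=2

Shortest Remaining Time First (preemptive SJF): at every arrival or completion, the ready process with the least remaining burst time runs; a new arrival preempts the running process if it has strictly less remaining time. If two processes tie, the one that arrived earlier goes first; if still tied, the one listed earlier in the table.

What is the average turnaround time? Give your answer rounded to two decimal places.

Schedule: | A 0-2 | C 2-3 | D 3-7 | E 7-9 | A 9-14 | F 14-16 | B 16-22 |
Completion: A=14  B=22  C=3  D=7  E=9  F=16
Turnaround times: A=14, B=20, C=1, D=5, E=4, F=2
Average turnaround = (14+20+1+5+4+2) / 6 = 46/6 = 7.67

7.67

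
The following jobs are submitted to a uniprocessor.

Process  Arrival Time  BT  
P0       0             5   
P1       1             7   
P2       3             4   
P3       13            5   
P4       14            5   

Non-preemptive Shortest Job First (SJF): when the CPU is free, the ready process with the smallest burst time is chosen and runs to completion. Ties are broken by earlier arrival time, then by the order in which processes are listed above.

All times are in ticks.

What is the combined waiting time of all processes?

20

Schedule: | P0 0-5 | P2 5-9 | P1 9-16 | P3 16-21 | P4 21-26 |
Completion: P0=5  P1=16  P2=9  P3=21  P4=26
Turnaround (C−A): P0=5  P1=15  P2=6  P3=8  P4=12
Waiting = turnaround − burst: P0=0, P1=8, P2=2, P3=3, P4=7
Total waiting = 0 + 8 + 2 + 3 + 7 = 20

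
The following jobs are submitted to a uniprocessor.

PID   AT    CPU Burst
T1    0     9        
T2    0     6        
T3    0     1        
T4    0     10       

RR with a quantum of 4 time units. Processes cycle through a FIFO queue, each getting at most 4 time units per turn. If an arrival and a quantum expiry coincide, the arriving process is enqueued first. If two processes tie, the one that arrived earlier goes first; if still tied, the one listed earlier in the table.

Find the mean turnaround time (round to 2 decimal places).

19.50

Schedule: | T1 0-4 | T2 4-8 | T3 8-9 | T4 9-13 | T1 13-17 | T2 17-19 | T4 19-23 | T1 23-24 | T4 24-26 |
Completion: T1=24  T2=19  T3=9  T4=26
Turnaround (C−A): T1=24  T2=19  T3=9  T4=26
Turnaround times: T1=24, T2=19, T3=9, T4=26
Average turnaround = (24+19+9+26) / 4 = 78/4 = 19.50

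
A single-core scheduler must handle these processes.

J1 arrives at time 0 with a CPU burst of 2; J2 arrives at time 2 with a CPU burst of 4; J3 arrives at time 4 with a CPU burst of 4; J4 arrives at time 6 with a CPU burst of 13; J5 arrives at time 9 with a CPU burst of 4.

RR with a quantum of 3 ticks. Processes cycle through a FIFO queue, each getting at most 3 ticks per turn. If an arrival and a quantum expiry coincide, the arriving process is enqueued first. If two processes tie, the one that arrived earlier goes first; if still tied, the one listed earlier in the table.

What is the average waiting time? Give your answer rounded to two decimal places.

4.60

Schedule: | J1 0-2 | J2 2-5 | J3 5-8 | J2 8-9 | J4 9-12 | J3 12-13 | J5 13-16 | J4 16-19 | J5 19-20 | J4 20-27 |
Completion: J1=2  J2=9  J3=13  J4=27  J5=20
Waiting times: J1=0, J2=3, J3=5, J4=8, J5=7
Average waiting = (0+3+5+8+7) / 5 = 23/5 = 4.60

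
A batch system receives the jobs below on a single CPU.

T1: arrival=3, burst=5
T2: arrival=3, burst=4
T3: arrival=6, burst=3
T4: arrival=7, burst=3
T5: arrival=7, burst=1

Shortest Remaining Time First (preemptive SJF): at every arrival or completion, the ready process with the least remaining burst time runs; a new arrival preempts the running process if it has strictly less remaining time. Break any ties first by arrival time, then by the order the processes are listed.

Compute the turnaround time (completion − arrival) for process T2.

4

Gantt: | idle 0-3 | T2 3-7 | T5 7-8 | T3 8-11 | T4 11-14 | T1 14-19 |
Completion: T1=19  T2=7  T3=11  T4=14  T5=8
Turnaround(T2) = completion − arrival = 7 − 3 = 4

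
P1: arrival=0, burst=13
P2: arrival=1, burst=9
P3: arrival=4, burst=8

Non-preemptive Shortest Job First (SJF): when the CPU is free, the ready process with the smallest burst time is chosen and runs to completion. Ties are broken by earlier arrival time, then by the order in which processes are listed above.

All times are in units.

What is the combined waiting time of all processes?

Timeline: | P1 0-13 | P3 13-21 | P2 21-30 |
Completion: P1=13  P2=30  P3=21
Turnaround (C−A): P1=13  P2=29  P3=17
Waiting = turnaround − burst: P1=0, P2=20, P3=9
Total waiting = 0 + 20 + 9 = 29

29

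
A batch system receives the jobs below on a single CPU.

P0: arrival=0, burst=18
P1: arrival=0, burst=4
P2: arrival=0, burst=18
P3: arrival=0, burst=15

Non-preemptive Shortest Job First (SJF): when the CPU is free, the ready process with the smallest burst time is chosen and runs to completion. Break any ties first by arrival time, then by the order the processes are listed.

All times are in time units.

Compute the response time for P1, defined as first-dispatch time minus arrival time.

Schedule: | P1 0-4 | P3 4-19 | P0 19-37 | P2 37-55 |
Completion: P0=37  P1=4  P2=55  P3=19
Response(P1) = first start − arrival = 0 − 0 = 0

0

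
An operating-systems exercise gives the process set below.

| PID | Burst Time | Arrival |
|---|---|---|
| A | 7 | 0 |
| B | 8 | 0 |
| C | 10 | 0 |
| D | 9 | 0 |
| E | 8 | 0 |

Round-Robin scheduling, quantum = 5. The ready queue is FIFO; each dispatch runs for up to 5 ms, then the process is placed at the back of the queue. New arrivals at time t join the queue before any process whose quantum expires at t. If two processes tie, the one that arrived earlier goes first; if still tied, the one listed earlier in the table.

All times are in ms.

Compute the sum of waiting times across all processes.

Gantt: | A 0-5 | B 5-10 | C 10-15 | D 15-20 | E 20-25 | A 25-27 | B 27-30 | C 30-35 | D 35-39 | E 39-42 |
Completion: A=27  B=30  C=35  D=39  E=42
Waiting = turnaround − burst: A=20, B=22, C=25, D=30, E=34
Total waiting = 20 + 22 + 25 + 30 + 34 = 131

131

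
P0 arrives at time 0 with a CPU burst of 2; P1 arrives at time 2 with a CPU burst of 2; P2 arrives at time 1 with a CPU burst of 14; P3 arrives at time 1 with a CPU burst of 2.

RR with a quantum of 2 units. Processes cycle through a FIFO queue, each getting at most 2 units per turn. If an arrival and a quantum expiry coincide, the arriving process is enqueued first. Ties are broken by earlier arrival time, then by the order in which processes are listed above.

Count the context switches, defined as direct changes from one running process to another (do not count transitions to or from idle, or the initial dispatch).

4

Gantt: | P0 0-2 | P2 2-4 | P3 4-6 | P1 6-8 | P2 8-20 |
Completion: P0=2  P1=8  P2=20  P3=6
Turnaround (C−A): P0=2  P1=6  P2=19  P3=5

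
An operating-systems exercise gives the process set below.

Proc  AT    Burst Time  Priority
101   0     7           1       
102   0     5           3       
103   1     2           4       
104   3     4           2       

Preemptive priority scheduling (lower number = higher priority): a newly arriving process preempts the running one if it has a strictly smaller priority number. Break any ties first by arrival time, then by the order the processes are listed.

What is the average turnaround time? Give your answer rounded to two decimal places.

12.00

Gantt: | 101 0-7 | 104 7-11 | 102 11-16 | 103 16-18 |
Completion: 101=7  102=16  103=18  104=11
Turnaround times: 101=7, 102=16, 103=17, 104=8
Average turnaround = (7+16+17+8) / 4 = 48/4 = 12.00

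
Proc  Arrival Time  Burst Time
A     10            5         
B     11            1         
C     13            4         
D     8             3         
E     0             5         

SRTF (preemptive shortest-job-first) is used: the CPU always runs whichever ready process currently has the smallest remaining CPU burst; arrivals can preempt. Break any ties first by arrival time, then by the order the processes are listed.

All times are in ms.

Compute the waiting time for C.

Schedule: | E 0-5 | idle 5-8 | D 8-11 | B 11-12 | A 12-17 | C 17-21 |
Completion: A=17  B=12  C=21  D=11  E=5
Turnaround (C−A): A=7  B=1  C=8  D=3  E=5
Waiting(C) = turnaround − burst = 8 − 4 = 4

4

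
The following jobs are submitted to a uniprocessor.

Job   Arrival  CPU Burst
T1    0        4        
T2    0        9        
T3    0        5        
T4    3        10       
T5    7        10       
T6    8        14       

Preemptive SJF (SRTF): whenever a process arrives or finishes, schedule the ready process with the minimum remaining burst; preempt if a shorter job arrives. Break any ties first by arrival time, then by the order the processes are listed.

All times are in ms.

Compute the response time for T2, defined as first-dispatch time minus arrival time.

Schedule: | T1 0-4 | T3 4-9 | T2 9-18 | T4 18-28 | T5 28-38 | T6 38-52 |
Completion: T1=4  T2=18  T3=9  T4=28  T5=38  T6=52
Response(T2) = first start − arrival = 9 − 0 = 9

9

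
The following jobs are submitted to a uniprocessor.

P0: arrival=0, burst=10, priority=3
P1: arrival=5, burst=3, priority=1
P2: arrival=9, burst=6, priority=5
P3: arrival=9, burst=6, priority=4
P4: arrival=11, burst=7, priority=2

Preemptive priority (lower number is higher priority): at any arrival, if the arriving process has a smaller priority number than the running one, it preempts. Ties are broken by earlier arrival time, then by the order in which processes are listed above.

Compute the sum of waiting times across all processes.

38

Schedule: | P0 0-5 | P1 5-8 | P0 8-11 | P4 11-18 | P0 18-20 | P3 20-26 | P2 26-32 |
Completion: P0=20  P1=8  P2=32  P3=26  P4=18
Waiting = turnaround − burst: P0=10, P1=0, P2=17, P3=11, P4=0
Total waiting = 10 + 0 + 17 + 11 + 0 = 38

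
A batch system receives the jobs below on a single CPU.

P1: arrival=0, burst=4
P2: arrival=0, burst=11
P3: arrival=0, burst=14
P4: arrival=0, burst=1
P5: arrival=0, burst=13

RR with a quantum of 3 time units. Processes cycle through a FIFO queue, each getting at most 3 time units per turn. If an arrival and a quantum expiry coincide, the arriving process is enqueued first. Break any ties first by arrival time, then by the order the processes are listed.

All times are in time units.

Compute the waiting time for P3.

28

Gantt: | P1 0-3 | P2 3-6 | P3 6-9 | P4 9-10 | P5 10-13 | P1 13-14 | P2 14-17 | P3 17-20 | P5 20-23 | P2 23-26 | P3 26-29 | P5 29-32 | P2 32-34 | P3 34-37 | P5 37-40 | P3 40-42 | P5 42-43 |
Completion: P1=14  P2=34  P3=42  P4=10  P5=43
Turnaround (C−A): P1=14  P2=34  P3=42  P4=10  P5=43
Waiting(P3) = turnaround − burst = 42 − 14 = 28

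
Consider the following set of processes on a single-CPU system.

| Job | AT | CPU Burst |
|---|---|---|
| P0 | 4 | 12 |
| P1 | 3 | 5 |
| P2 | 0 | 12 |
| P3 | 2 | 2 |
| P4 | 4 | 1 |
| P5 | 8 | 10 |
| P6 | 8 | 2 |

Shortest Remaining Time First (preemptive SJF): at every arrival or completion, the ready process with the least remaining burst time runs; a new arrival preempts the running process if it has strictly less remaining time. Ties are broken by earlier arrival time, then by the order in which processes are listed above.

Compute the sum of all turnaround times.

100

Gantt: | P2 0-2 | P3 2-4 | P4 4-5 | P1 5-10 | P6 10-12 | P2 12-22 | P5 22-32 | P0 32-44 |
Completion: P0=44  P1=10  P2=22  P3=4  P4=5  P5=32  P6=12
Turnaround (C−A): P0=40  P1=7  P2=22  P3=2  P4=1  P5=24  P6=4
Turnaround = completion − arrival: P0=40, P1=7, P2=22, P3=2, P4=1, P5=24, P6=4
Total turnaround = 40 + 7 + 22 + 2 + 1 + 24 + 4 = 100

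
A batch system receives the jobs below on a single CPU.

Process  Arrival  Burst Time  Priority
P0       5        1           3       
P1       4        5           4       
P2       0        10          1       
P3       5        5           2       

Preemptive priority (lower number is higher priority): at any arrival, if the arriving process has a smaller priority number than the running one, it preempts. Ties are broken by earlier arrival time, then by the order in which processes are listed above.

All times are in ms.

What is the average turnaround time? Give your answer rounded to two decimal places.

12.00

Schedule: | P2 0-10 | P3 10-15 | P0 15-16 | P1 16-21 |
Completion: P0=16  P1=21  P2=10  P3=15
Turnaround times: P0=11, P1=17, P2=10, P3=10
Average turnaround = (11+17+10+10) / 4 = 48/4 = 12.00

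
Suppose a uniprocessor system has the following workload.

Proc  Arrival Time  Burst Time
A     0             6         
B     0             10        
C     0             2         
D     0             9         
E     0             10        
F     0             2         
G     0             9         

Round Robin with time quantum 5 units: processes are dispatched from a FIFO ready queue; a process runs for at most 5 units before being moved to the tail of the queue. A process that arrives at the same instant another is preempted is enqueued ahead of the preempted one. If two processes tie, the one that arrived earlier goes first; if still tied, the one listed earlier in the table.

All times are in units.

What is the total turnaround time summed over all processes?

Timeline: | A 0-5 | B 5-10 | C 10-12 | D 12-17 | E 17-22 | F 22-24 | G 24-29 | A 29-30 | B 30-35 | D 35-39 | E 39-44 | G 44-48 |
Completion: A=30  B=35  C=12  D=39  E=44  F=24  G=48
Turnaround = completion − arrival: A=30, B=35, C=12, D=39, E=44, F=24, G=48
Total turnaround = 30 + 35 + 12 + 39 + 44 + 24 + 48 = 232

232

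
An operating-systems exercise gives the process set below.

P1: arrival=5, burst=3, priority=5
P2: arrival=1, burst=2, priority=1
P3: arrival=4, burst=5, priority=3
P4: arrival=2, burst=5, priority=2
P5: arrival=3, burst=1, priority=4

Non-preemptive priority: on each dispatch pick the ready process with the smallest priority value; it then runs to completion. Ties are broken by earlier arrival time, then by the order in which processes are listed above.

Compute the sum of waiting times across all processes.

Timeline: | idle 0-1 | P2 1-3 | P4 3-8 | P3 8-13 | P5 13-14 | P1 14-17 |
Completion: P1=17  P2=3  P3=13  P4=8  P5=14
Waiting = turnaround − burst: P1=9, P2=0, P3=4, P4=1, P5=10
Total waiting = 9 + 0 + 4 + 1 + 10 = 24

24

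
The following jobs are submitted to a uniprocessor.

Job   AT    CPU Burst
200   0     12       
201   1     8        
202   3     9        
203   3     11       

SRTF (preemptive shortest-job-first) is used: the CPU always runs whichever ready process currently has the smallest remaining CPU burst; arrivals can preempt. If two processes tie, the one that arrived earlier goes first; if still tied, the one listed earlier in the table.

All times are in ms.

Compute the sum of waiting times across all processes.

Gantt: | 200 0-1 | 201 1-9 | 202 9-18 | 200 18-29 | 203 29-40 |
Completion: 200=29  201=9  202=18  203=40
Turnaround (C−A): 200=29  201=8  202=15  203=37
Waiting = turnaround − burst: 200=17, 201=0, 202=6, 203=26
Total waiting = 17 + 0 + 6 + 26 = 49

49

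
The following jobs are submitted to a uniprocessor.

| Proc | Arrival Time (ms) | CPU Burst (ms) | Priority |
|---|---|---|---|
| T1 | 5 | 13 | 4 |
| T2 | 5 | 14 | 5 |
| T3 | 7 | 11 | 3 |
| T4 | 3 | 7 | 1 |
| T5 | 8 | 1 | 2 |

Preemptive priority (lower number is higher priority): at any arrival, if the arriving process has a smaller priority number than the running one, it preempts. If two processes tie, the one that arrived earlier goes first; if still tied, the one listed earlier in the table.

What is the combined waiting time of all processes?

53

Timeline: | idle 0-3 | T4 3-10 | T5 10-11 | T3 11-22 | T1 22-35 | T2 35-49 |
Completion: T1=35  T2=49  T3=22  T4=10  T5=11
Waiting = turnaround − burst: T1=17, T2=30, T3=4, T4=0, T5=2
Total waiting = 17 + 30 + 4 + 0 + 2 = 53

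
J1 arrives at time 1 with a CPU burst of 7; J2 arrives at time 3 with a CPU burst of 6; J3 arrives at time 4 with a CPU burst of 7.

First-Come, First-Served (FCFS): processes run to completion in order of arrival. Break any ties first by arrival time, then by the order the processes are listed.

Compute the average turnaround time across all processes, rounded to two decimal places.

11.67

Schedule: | idle 0-1 | J1 1-8 | J2 8-14 | J3 14-21 |
Completion: J1=8  J2=14  J3=21
Turnaround (C−A): J1=7  J2=11  J3=17
Turnaround times: J1=7, J2=11, J3=17
Average turnaround = (7+11+17) / 3 = 35/3 = 11.67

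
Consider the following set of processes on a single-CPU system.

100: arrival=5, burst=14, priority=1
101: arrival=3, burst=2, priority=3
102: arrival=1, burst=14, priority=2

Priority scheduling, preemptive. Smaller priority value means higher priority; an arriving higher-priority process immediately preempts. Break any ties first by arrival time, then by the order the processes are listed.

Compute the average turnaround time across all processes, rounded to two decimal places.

Timeline: | idle 0-1 | 102 1-5 | 100 5-19 | 102 19-29 | 101 29-31 |
Completion: 100=19  101=31  102=29
Turnaround (C−A): 100=14  101=28  102=28
Turnaround times: 100=14, 101=28, 102=28
Average turnaround = (14+28+28) / 3 = 70/3 = 23.33

23.33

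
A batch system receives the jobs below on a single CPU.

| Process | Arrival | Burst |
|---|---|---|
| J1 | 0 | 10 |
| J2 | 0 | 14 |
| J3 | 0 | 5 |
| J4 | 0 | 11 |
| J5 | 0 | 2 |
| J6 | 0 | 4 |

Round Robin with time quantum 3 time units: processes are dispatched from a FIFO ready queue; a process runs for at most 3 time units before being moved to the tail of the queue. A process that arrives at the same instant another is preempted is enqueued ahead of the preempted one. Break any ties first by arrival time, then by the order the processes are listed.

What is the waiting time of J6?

25

Timeline: | J1 0-3 | J2 3-6 | J3 6-9 | J4 9-12 | J5 12-14 | J6 14-17 | J1 17-20 | J2 20-23 | J3 23-25 | J4 25-28 | J6 28-29 | J1 29-32 | J2 32-35 | J4 35-38 | J1 38-39 | J2 39-42 | J4 42-44 | J2 44-46 |
Completion: J1=39  J2=46  J3=25  J4=44  J5=14  J6=29
Waiting(J6) = turnaround − burst = 29 − 4 = 25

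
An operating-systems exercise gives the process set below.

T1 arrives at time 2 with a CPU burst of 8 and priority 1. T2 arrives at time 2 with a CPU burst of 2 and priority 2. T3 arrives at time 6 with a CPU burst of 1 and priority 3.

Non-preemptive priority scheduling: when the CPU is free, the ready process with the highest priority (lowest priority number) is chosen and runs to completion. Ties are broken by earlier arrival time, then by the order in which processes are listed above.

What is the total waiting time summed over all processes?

Schedule: | idle 0-2 | T1 2-10 | T2 10-12 | T3 12-13 |
Completion: T1=10  T2=12  T3=13
Turnaround (C−A): T1=8  T2=10  T3=7
Waiting = turnaround − burst: T1=0, T2=8, T3=6
Total waiting = 0 + 8 + 6 = 14

14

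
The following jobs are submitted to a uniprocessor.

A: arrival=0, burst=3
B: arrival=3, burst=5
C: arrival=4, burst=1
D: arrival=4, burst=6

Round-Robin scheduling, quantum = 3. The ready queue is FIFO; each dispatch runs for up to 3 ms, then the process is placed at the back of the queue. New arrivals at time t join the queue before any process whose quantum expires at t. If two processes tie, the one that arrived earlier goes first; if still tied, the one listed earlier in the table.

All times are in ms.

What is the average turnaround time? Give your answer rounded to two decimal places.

Schedule: | A 0-3 | B 3-6 | C 6-7 | D 7-10 | B 10-12 | D 12-15 |
Completion: A=3  B=12  C=7  D=15
Turnaround (C−A): A=3  B=9  C=3  D=11
Turnaround times: A=3, B=9, C=3, D=11
Average turnaround = (3+9+3+11) / 4 = 26/4 = 6.50

6.50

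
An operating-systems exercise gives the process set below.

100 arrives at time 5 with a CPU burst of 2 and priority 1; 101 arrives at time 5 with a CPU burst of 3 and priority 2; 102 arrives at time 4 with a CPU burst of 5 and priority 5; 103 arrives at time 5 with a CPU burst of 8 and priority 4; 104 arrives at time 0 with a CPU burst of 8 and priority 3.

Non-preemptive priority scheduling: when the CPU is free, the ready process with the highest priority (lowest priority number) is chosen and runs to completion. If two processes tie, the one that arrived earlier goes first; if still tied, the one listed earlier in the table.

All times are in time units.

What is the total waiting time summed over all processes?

33

Gantt: | 104 0-8 | 100 8-10 | 101 10-13 | 103 13-21 | 102 21-26 |
Completion: 100=10  101=13  102=26  103=21  104=8
Turnaround (C−A): 100=5  101=8  102=22  103=16  104=8
Waiting = turnaround − burst: 100=3, 101=5, 102=17, 103=8, 104=0
Total waiting = 3 + 5 + 17 + 8 + 0 = 33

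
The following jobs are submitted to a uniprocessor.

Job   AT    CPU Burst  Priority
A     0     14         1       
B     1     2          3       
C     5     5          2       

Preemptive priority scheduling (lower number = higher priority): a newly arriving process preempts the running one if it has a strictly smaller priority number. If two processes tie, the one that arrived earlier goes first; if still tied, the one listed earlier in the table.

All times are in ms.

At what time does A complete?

Schedule: | A 0-14 | C 14-19 | B 19-21 |
Completion: A=14  B=21  C=19
Turnaround (C−A): A=14  B=20  C=14

14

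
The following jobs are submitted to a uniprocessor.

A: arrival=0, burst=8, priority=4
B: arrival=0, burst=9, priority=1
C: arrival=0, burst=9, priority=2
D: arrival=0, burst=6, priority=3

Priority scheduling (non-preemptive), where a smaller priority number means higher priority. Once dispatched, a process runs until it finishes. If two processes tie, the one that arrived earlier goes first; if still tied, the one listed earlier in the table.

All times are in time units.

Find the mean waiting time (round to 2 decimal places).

12.75

Timeline: | B 0-9 | C 9-18 | D 18-24 | A 24-32 |
Completion: A=32  B=9  C=18  D=24
Turnaround (C−A): A=32  B=9  C=18  D=24
Waiting times: A=24, B=0, C=9, D=18
Average waiting = (24+0+9+18) / 4 = 51/4 = 12.75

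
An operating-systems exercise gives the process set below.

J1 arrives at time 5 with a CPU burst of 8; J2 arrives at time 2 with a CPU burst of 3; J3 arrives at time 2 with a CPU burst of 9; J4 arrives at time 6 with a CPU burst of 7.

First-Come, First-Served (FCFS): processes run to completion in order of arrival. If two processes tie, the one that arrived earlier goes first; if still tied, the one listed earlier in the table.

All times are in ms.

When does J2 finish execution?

5

Timeline: | idle 0-2 | J2 2-5 | J3 5-14 | J1 14-22 | J4 22-29 |
Completion: J1=22  J2=5  J3=14  J4=29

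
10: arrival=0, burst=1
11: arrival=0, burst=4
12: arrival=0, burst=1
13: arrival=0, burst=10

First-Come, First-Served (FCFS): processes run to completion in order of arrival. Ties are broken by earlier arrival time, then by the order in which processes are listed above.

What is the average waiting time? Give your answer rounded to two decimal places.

3.00

Schedule: | 10 0-1 | 11 1-5 | 12 5-6 | 13 6-16 |
Completion: 10=1  11=5  12=6  13=16
Turnaround (C−A): 10=1  11=5  12=6  13=16
Waiting times: 10=0, 11=1, 12=5, 13=6
Average waiting = (0+1+5+6) / 4 = 12/4 = 3.00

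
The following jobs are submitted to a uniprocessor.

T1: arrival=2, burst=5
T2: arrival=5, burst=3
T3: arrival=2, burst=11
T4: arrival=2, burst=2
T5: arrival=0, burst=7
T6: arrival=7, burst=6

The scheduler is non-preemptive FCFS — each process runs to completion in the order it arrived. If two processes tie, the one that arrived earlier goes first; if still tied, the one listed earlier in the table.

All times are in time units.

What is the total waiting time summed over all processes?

Schedule: | T5 0-7 | T1 7-12 | T3 12-23 | T4 23-25 | T2 25-28 | T6 28-34 |
Completion: T1=12  T2=28  T3=23  T4=25  T5=7  T6=34
Turnaround (C−A): T1=10  T2=23  T3=21  T4=23  T5=7  T6=27
Waiting = turnaround − burst: T1=5, T2=20, T3=10, T4=21, T5=0, T6=21
Total waiting = 5 + 20 + 10 + 21 + 0 + 21 = 77

77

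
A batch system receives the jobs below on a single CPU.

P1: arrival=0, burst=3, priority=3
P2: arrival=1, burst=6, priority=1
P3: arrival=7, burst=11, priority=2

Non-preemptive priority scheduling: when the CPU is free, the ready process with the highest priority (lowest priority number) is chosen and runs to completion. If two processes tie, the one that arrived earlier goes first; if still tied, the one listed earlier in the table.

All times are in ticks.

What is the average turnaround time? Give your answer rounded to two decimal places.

Timeline: | P1 0-3 | P2 3-9 | P3 9-20 |
Completion: P1=3  P2=9  P3=20
Turnaround (C−A): P1=3  P2=8  P3=13
Turnaround times: P1=3, P2=8, P3=13
Average turnaround = (3+8+13) / 3 = 24/3 = 8.00

8.00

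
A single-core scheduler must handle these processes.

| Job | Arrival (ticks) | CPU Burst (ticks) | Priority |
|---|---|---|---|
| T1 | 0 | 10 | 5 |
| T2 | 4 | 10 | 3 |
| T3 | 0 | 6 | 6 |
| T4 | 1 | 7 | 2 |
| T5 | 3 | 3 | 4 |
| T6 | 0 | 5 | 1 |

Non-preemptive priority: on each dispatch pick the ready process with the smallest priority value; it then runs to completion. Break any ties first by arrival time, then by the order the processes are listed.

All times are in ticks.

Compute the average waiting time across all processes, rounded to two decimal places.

15.17

Gantt: | T6 0-5 | T4 5-12 | T2 12-22 | T5 22-25 | T1 25-35 | T3 35-41 |
Completion: T1=35  T2=22  T3=41  T4=12  T5=25  T6=5
Waiting times: T1=25, T2=8, T3=35, T4=4, T5=19, T6=0
Average waiting = (25+8+35+4+19+0) / 6 = 91/6 = 15.17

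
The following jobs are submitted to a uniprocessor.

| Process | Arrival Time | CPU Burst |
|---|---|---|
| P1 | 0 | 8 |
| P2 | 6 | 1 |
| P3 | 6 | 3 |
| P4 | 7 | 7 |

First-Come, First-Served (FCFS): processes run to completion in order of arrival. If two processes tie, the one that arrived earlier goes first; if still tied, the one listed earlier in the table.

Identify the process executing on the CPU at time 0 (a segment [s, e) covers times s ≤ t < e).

Timeline: | P1 0-8 | P2 8-9 | P3 9-12 | P4 12-19 |
Completion: P1=8  P2=9  P3=12  P4=19
Turnaround (C−A): P1=8  P2=3  P3=6  P4=12

P1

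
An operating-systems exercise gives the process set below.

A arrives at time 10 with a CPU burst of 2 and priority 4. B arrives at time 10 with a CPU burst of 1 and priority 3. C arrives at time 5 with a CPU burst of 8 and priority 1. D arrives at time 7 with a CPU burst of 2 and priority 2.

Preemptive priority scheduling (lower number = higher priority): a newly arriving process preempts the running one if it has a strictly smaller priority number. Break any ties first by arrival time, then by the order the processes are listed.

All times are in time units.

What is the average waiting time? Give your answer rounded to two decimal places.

Schedule: | idle 0-5 | C 5-13 | D 13-15 | B 15-16 | A 16-18 |
Completion: A=18  B=16  C=13  D=15
Turnaround (C−A): A=8  B=6  C=8  D=8
Waiting times: A=6, B=5, C=0, D=6
Average waiting = (6+5+0+6) / 4 = 17/4 = 4.25

4.25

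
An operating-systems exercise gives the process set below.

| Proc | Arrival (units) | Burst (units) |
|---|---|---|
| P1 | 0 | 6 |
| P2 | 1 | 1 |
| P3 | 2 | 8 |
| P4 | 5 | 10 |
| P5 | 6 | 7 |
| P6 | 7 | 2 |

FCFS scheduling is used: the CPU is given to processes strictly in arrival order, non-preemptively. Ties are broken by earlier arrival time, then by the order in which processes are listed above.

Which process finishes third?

P3

Gantt: | P1 0-6 | P2 6-7 | P3 7-15 | P4 15-25 | P5 25-32 | P6 32-34 |
Completion: P1=6  P2=7  P3=15  P4=25  P5=32  P6=34
Finish order: P1 → P2 → P3 → P4 → P5 → P6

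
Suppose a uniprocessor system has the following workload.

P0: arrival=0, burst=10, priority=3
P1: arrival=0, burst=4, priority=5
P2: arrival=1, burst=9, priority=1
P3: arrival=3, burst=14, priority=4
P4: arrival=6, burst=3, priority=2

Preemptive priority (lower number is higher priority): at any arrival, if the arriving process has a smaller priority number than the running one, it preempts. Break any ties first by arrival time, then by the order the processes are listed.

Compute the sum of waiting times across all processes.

71

Schedule: | P0 0-1 | P2 1-10 | P4 10-13 | P0 13-22 | P3 22-36 | P1 36-40 |
Completion: P0=22  P1=40  P2=10  P3=36  P4=13
Turnaround (C−A): P0=22  P1=40  P2=9  P3=33  P4=7
Waiting = turnaround − burst: P0=12, P1=36, P2=0, P3=19, P4=4
Total waiting = 12 + 36 + 0 + 19 + 4 = 71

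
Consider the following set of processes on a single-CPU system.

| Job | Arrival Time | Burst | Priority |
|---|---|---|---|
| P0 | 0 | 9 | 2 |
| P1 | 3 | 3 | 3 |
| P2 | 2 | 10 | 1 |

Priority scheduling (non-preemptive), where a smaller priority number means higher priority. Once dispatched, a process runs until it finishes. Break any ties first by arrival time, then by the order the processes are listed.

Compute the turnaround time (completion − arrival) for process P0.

Gantt: | P0 0-9 | P2 9-19 | P1 19-22 |
Completion: P0=9  P1=22  P2=19
Turnaround(P0) = completion − arrival = 9 − 0 = 9

9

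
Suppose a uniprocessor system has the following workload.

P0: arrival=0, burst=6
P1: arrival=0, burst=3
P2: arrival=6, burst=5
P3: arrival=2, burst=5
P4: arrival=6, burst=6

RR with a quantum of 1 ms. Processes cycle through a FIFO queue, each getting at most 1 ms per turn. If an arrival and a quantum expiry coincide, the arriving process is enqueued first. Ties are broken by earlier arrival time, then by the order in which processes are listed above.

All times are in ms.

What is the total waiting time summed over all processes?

Schedule: | P0 0-1 | P1 1-2 | P0 2-3 | P3 3-4 | P1 4-5 | P0 5-6 | P3 6-7 | P1 7-8 | P2 8-9 | P4 9-10 | P0 10-11 | P3 11-12 | P2 12-13 | P4 13-14 | P0 14-15 | P3 15-16 | P2 16-17 | P4 17-18 | P0 18-19 | P3 19-20 | P2 20-21 | P4 21-22 | P2 22-23 | P4 23-25 |
Completion: P0=19  P1=8  P2=23  P3=20  P4=25
Waiting = turnaround − burst: P0=13, P1=5, P2=12, P3=13, P4=13
Total waiting = 13 + 5 + 12 + 13 + 13 = 56

56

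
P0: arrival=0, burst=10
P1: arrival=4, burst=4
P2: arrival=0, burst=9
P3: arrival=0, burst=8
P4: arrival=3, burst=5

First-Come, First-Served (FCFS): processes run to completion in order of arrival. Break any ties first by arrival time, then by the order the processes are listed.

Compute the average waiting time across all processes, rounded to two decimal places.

Schedule: | P0 0-10 | P2 10-19 | P3 19-27 | P4 27-32 | P1 32-36 |
Completion: P0=10  P1=36  P2=19  P3=27  P4=32
Turnaround (C−A): P0=10  P1=32  P2=19  P3=27  P4=29
Waiting times: P0=0, P1=28, P2=10, P3=19, P4=24
Average waiting = (0+28+10+19+24) / 5 = 81/5 = 16.20

16.20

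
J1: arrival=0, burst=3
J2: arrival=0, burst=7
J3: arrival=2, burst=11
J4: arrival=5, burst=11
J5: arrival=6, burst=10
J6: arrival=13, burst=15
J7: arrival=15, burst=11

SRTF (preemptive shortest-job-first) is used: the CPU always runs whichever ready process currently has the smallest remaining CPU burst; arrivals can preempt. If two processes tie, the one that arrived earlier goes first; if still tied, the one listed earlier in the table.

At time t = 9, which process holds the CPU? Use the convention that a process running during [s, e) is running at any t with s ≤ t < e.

Schedule: | J1 0-3 | J2 3-10 | J5 10-20 | J3 20-31 | J4 31-42 | J7 42-53 | J6 53-68 |
Completion: J1=3  J2=10  J3=31  J4=42  J5=20  J6=68  J7=53
Turnaround (C−A): J1=3  J2=10  J3=29  J4=37  J5=14  J6=55  J7=38

J2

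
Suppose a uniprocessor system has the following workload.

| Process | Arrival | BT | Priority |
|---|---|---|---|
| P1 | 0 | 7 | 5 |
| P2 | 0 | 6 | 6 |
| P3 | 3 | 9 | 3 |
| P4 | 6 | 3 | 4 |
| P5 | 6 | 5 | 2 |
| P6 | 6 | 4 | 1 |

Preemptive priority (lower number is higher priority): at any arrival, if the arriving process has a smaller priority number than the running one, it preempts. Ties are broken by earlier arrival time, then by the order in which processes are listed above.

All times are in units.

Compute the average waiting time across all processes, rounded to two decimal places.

12.83

Timeline: | P1 0-3 | P3 3-6 | P6 6-10 | P5 10-15 | P3 15-21 | P4 21-24 | P1 24-28 | P2 28-34 |
Completion: P1=28  P2=34  P3=21  P4=24  P5=15  P6=10
Waiting times: P1=21, P2=28, P3=9, P4=15, P5=4, P6=0
Average waiting = (21+28+9+15+4+0) / 6 = 77/6 = 12.83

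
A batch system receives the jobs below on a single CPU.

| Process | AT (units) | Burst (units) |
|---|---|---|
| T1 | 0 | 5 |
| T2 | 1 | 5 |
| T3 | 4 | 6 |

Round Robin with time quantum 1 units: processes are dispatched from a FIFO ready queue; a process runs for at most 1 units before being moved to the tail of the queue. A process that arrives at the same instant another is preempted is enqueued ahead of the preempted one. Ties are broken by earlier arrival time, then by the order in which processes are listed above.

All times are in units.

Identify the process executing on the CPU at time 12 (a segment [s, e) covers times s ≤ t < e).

T2

Schedule: | T1 0-1 | T2 1-2 | T1 2-3 | T2 3-4 | T1 4-5 | T3 5-6 | T2 6-7 | T1 7-8 | T3 8-9 | T2 9-10 | T1 10-11 | T3 11-12 | T2 12-13 | T3 13-16 |
Completion: T1=11  T2=13  T3=16
Turnaround (C−A): T1=11  T2=12  T3=12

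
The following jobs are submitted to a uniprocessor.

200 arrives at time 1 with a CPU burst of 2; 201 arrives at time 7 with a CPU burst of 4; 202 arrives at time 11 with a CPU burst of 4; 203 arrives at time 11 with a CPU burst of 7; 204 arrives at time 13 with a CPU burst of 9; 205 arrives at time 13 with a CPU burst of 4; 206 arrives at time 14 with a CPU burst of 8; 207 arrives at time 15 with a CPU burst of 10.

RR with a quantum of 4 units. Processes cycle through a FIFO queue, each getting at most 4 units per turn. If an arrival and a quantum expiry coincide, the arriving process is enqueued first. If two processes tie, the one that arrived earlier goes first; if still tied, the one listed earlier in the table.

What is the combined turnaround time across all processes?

159

Timeline: | idle 0-1 | 200 1-3 | idle 3-7 | 201 7-11 | 202 11-15 | 203 15-19 | 204 19-23 | 205 23-27 | 206 27-31 | 207 31-35 | 203 35-38 | 204 38-42 | 206 42-46 | 207 46-50 | 204 50-51 | 207 51-53 |
Completion: 200=3  201=11  202=15  203=38  204=51  205=27  206=46  207=53
Turnaround (C−A): 200=2  201=4  202=4  203=27  204=38  205=14  206=32  207=38
Turnaround = completion − arrival: 200=2, 201=4, 202=4, 203=27, 204=38, 205=14, 206=32, 207=38
Total turnaround = 2 + 4 + 4 + 27 + 38 + 14 + 32 + 38 = 159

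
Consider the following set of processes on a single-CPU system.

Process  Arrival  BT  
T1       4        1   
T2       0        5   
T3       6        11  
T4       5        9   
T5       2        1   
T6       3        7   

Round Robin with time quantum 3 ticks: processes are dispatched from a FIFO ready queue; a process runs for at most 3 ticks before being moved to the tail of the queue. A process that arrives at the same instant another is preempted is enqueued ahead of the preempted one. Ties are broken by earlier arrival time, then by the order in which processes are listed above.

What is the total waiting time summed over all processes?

Timeline: | T2 0-3 | T5 3-4 | T6 4-7 | T2 7-9 | T1 9-10 | T4 10-13 | T3 13-16 | T6 16-19 | T4 19-22 | T3 22-25 | T6 25-26 | T4 26-29 | T3 29-34 |
Completion: T1=10  T2=9  T3=34  T4=29  T5=4  T6=26
Turnaround (C−A): T1=6  T2=9  T3=28  T4=24  T5=2  T6=23
Waiting = turnaround − burst: T1=5, T2=4, T3=17, T4=15, T5=1, T6=16
Total waiting = 5 + 4 + 17 + 15 + 1 + 16 = 58

58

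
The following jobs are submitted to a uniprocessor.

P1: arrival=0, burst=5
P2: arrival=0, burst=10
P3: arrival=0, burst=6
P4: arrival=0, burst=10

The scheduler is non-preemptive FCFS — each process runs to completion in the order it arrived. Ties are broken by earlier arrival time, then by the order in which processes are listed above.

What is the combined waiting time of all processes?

Schedule: | P1 0-5 | P2 5-15 | P3 15-21 | P4 21-31 |
Completion: P1=5  P2=15  P3=21  P4=31
Turnaround (C−A): P1=5  P2=15  P3=21  P4=31
Waiting = turnaround − burst: P1=0, P2=5, P3=15, P4=21
Total waiting = 0 + 5 + 15 + 21 = 41

41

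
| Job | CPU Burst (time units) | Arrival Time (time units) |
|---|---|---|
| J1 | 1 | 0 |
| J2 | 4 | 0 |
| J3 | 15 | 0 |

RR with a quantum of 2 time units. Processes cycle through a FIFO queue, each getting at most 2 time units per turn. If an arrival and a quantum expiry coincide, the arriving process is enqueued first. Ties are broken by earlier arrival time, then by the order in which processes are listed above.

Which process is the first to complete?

Timeline: | J1 0-1 | J2 1-3 | J3 3-5 | J2 5-7 | J3 7-20 |
Completion: J1=1  J2=7  J3=20
Finish order: J1 → J2 → J3

J1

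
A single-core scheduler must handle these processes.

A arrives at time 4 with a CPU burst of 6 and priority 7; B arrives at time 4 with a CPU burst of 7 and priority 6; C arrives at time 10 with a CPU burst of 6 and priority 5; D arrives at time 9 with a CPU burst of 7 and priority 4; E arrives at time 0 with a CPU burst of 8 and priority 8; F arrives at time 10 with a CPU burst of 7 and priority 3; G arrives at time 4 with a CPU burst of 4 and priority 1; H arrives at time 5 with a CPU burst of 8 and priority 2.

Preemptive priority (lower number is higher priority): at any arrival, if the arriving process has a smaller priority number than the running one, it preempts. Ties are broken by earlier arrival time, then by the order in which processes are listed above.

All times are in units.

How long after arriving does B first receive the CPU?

Schedule: | E 0-4 | G 4-8 | H 8-16 | F 16-23 | D 23-30 | C 30-36 | B 36-43 | A 43-49 | E 49-53 |
Completion: A=49  B=43  C=36  D=30  E=53  F=23  G=8  H=16
Turnaround (C−A): A=45  B=39  C=26  D=21  E=53  F=13  G=4  H=11
Response(B) = first start − arrival = 36 − 4 = 32

32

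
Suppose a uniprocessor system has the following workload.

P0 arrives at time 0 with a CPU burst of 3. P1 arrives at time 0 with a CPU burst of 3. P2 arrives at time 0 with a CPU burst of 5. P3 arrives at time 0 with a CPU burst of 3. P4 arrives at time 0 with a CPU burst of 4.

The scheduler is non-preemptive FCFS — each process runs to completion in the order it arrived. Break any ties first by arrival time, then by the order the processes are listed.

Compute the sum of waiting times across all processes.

Gantt: | P0 0-3 | P1 3-6 | P2 6-11 | P3 11-14 | P4 14-18 |
Completion: P0=3  P1=6  P2=11  P3=14  P4=18
Turnaround (C−A): P0=3  P1=6  P2=11  P3=14  P4=18
Waiting = turnaround − burst: P0=0, P1=3, P2=6, P3=11, P4=14
Total waiting = 0 + 3 + 6 + 11 + 14 = 34

34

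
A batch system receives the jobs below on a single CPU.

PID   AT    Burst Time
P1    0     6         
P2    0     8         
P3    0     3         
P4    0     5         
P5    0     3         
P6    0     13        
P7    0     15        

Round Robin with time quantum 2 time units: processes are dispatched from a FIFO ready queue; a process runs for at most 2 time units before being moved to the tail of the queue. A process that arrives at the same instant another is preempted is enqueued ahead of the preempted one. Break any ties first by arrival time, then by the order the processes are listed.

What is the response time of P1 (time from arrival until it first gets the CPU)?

Gantt: | P1 0-2 | P2 2-4 | P3 4-6 | P4 6-8 | P5 8-10 | P6 10-12 | P7 12-14 | P1 14-16 | P2 16-18 | P3 18-19 | P4 19-21 | P5 21-22 | P6 22-24 | P7 24-26 | P1 26-28 | P2 28-30 | P4 30-31 | P6 31-33 | P7 33-35 | P2 35-37 | P6 37-39 | P7 39-41 | P6 41-43 | P7 43-45 | P6 45-47 | P7 47-49 | P6 49-50 | P7 50-53 |
Completion: P1=28  P2=37  P3=19  P4=31  P5=22  P6=50  P7=53
Response(P1) = first start − arrival = 0 − 0 = 0

0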